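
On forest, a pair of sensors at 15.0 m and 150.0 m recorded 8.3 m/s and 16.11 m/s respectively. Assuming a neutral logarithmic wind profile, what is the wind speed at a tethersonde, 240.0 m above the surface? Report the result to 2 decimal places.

Log law: V ∝ ln(z/z₀). From the pair, with r = V₁/V₂ = 0.51521,
ln z₀ = (ln z₁ − r·ln z₂)/(1 − r) = (2.7081 − 0.51521×5.0106)/0.48479 = 0.2610 → z₀ = 1.298 m
V₃ = V₁ · ln(z₃/z₀)/ln(z₁/z₀) = 8.3 × 5.2196/2.4470 = 17.7042 m/s

17.70 m/s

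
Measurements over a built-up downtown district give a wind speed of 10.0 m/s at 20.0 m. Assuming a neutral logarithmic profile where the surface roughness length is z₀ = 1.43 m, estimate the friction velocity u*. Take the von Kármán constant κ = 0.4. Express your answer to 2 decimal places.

Log law: V(z) = (u*/κ) · ln(z/z₀) ⇒ u* = κ · V / ln(z/z₀)
u* = 0.4 × 10.0 / ln(20.0/1.43) = 0.4 × 10.0 / 2.6381
   = 4.0000 / 2.6381 = 1.5163 m/s

u* ≈ 1.52 m/s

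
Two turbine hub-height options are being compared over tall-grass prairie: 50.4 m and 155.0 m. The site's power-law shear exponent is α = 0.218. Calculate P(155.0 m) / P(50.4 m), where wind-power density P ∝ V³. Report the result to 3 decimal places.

2.085

Speed ratio: V_B/V_A = (z_B/z_A)^α = (155.0/50.4)^0.218 = (3.0754)^0.218 = 1.27750
Power-density ratio: P_B/P_A = (V_B/V_A)³ = (1.27750)³ = 2.08491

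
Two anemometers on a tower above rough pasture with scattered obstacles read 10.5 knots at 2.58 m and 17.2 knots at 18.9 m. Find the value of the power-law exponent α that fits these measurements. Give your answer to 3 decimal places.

α ≈ 0.248

Power law: V₂/V₁ = (z₂/z₁)^α ⇒ α = ln(V₂/V₁) / ln(z₂/z₁)
α = ln(17.2/10.5) / ln(18.9/2.58) = ln(1.6381) / ln(7.3256)
  = 0.49353 / 1.99137 = 0.24784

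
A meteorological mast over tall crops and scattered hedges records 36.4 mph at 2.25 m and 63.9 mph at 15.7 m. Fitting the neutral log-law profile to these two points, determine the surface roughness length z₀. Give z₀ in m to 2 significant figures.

z₀ ≈ 0.17 m

Log law: V(z) ∝ ln(z/z₀). With r = V₁/V₂ = 36.4/63.9 = 0.56964,
r · ln(z₂/z₀) = ln(z₁/z₀) ⇒ ln z₀ = (ln z₁ − r·ln z₂)/(1 − r)
ln z₀ = (0.81093 − 0.56964×2.75366) / 0.43036 = -1.7605
z₀ = exp(-1.7605) = 0.1720 m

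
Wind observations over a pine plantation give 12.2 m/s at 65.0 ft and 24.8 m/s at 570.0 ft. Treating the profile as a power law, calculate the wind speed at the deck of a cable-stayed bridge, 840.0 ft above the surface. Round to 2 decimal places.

First find α: α = ln(V₂/V₁)/ln(z₂/z₁) = ln(24.8/12.2)/ln(570.0/65.0) = 0.70941/2.17125 = 0.3267
Extrapolate from 570.0 ft to 840.0 ft: V₃ = 24.8 × (840.0/570.0)^0.3267 = 24.8 × 1.1351 = 28.1497 m/s

28.15 m/s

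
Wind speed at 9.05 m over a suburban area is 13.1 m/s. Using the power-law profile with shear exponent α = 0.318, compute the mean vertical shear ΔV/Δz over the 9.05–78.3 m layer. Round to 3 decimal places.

0.187 m/s/m

Power law: V₂ = V₁ · (z₂/z₁)^α = 13.1 × (8.6519)^0.318 = 26.0180 m/s
ΔV/Δz = (26.0180 − 13.1)/(78.3 − 9.05) = 12.9180/69.2500 = 0.18654 m/s/m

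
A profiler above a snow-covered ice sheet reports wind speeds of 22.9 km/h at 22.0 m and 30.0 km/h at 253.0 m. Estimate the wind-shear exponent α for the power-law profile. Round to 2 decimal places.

Power law: V₂/V₁ = (z₂/z₁)^α ⇒ α = ln(V₂/V₁) / ln(z₂/z₁)
α = ln(30.0/22.9) / ln(253.0/22.0) = ln(1.3100) / ln(11.5000)
  = 0.27006 / 2.44235 = 0.11057

α ≈ 0.11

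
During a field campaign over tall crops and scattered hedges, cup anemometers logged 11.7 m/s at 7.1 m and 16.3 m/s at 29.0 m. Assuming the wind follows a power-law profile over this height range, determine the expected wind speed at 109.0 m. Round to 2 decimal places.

First find α: α = ln(V₂/V₁)/ln(z₂/z₁) = ln(16.3/11.7)/ln(29.0/7.1) = 0.33158/1.40720 = 0.2356
Extrapolate from 29.0 m to 109.0 m: V₃ = 16.3 × (109.0/29.0)^0.2356 = 16.3 × 1.3661 = 22.2680 m/s

22.27 m/s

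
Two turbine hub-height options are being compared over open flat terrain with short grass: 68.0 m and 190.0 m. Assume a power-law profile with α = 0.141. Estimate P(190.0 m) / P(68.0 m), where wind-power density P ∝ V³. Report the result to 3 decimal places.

1.544

Speed ratio: V_B/V_A = (z_B/z_A)^α = (190.0/68.0)^0.141 = (2.7941)^0.141 = 1.15590
Power-density ratio: P_B/P_A = (V_B/V_A)³ = (1.15590)³ = 1.54441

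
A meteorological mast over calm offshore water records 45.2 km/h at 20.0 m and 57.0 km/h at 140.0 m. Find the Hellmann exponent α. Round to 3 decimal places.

α ≈ 0.119

Power law: V₂/V₁ = (z₂/z₁)^α ⇒ α = ln(V₂/V₁) / ln(z₂/z₁)
α = ln(57.0/45.2) / ln(140.0/20.0) = ln(1.2611) / ln(7.0000)
  = 0.23195 / 1.94591 = 0.11920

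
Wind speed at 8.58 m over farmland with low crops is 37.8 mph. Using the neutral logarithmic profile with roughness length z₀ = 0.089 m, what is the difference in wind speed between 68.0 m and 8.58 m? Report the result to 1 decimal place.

Log law: V₂ = V₁ · ln(z₂/z₀)/ln(z₁/z₀) = 37.8 × 6.6386/4.5686 = 54.9277 mph
ΔV = 54.9277 − 37.8 = 17.1277 mph

17.1 mph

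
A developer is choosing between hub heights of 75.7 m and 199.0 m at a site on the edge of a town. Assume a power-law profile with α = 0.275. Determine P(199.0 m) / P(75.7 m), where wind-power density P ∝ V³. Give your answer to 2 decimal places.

2.22

Speed ratio: V_B/V_A = (z_B/z_A)^α = (199.0/75.7)^0.275 = (2.6288)^0.275 = 1.30447
Power-density ratio: P_B/P_A = (V_B/V_A)³ = (1.30447)³ = 2.21973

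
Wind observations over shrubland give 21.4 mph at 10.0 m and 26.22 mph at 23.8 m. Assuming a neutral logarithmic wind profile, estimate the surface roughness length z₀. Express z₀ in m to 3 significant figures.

Log law: V(z) ∝ ln(z/z₀). With r = V₁/V₂ = 21.4/26.22 = 0.81617,
r · ln(z₂/z₀) = ln(z₁/z₀) ⇒ ln z₀ = (ln z₁ − r·ln z₂)/(1 − r)
ln z₀ = (2.30259 − 0.81617×3.16969) / 0.18383 = -1.5472
z₀ = exp(-1.5472) = 0.2128 m

z₀ ≈ 0.213 m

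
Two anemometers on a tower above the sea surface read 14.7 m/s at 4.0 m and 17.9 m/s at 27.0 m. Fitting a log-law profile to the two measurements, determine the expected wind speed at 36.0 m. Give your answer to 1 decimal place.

18.4 m/s

Log law: V ∝ ln(z/z₀). From the pair, with r = V₁/V₂ = 0.82123,
ln z₀ = (ln z₁ − r·ln z₂)/(1 − r) = (1.3863 − 0.82123×3.2958)/0.17877 = -7.3857 → z₀ = 0.0006201 m
V₃ = V₁ · ln(z₃/z₀)/ln(z₁/z₀) = 14.7 × 10.9692/8.7720 = 18.3821 m/s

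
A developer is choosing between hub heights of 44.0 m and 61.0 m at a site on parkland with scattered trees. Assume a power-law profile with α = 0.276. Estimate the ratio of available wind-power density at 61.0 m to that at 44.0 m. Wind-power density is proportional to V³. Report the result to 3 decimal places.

1.311

Speed ratio: V_B/V_A = (z_B/z_A)^α = (61.0/44.0)^0.276 = (1.3864)^0.276 = 1.09435
Power-density ratio: P_B/P_A = (V_B/V_A)³ = (1.09435)³ = 1.31061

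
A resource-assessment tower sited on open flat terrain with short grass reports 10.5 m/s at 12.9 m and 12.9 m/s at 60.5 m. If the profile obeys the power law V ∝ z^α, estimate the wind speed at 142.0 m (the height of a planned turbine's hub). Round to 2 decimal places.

14.45 m/s

First find α: α = ln(V₂/V₁)/ln(z₂/z₁) = ln(12.9/10.5)/ln(60.5/12.9) = 0.20585/1.54542 = 0.1332
Extrapolate from 60.5 m to 142.0 m: V₃ = 12.9 × (142.0/60.5)^0.1332 = 12.9 × 1.1204 = 14.4526 m/s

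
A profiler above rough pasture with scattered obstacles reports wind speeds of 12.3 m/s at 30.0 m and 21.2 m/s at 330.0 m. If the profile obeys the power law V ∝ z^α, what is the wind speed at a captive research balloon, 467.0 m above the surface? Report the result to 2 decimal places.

First find α: α = ln(V₂/V₁)/ln(z₂/z₁) = ln(21.2/12.3)/ln(330.0/30.0) = 0.54440/2.39790 = 0.2270
Extrapolate from 330.0 m to 467.0 m: V₃ = 21.2 × (467.0/330.0)^0.2270 = 21.2 × 1.0820 = 22.9389 m/s

22.94 m/s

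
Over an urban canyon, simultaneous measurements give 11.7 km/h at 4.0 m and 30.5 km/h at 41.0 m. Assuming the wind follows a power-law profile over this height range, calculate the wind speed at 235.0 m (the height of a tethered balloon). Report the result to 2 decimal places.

First find α: α = ln(V₂/V₁)/ln(z₂/z₁) = ln(30.5/11.7)/ln(41.0/4.0) = 0.95814/2.32728 = 0.4117
Extrapolate from 41.0 m to 235.0 m: V₃ = 30.5 × (235.0/41.0)^0.4117 = 30.5 × 2.0520 = 62.5871 km/h

62.59 km/h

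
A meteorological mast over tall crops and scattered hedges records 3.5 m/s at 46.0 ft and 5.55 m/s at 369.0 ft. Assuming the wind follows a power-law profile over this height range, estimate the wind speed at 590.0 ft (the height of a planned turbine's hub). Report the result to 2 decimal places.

First find α: α = ln(V₂/V₁)/ln(z₂/z₁) = ln(5.55/3.5)/ln(369.0/46.0) = 0.46103/2.08216 = 0.2214
Extrapolate from 369.0 ft to 590.0 ft: V₃ = 5.55 × (590.0/369.0)^0.2214 = 5.55 × 1.1095 = 6.1578 m/s

6.16 m/s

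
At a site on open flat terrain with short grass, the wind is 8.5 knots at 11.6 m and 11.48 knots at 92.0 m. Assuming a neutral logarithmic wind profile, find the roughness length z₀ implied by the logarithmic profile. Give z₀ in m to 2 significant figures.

Log law: V(z) ∝ ln(z/z₀). With r = V₁/V₂ = 8.5/11.48 = 0.74042,
r · ln(z₂/z₀) = ln(z₁/z₀) ⇒ ln z₀ = (ln z₁ − r·ln z₂)/(1 − r)
ln z₀ = (2.45101 − 0.74042×4.52179) / 0.25958 = -3.4556
z₀ = exp(-3.4556) = 0.03157 m

z₀ ≈ 0.032 m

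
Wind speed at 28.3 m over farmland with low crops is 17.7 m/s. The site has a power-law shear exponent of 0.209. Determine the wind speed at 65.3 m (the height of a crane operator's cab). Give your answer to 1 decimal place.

Power-law profile: V₂ = V₁ · (z₂/z₁)^α
V₂ = 17.7 × (65.3/28.3)^0.209 = 17.7 × (2.3074)^0.209
    = 17.7 × 1.1909 = 21.0798 m/s

21.1 m/s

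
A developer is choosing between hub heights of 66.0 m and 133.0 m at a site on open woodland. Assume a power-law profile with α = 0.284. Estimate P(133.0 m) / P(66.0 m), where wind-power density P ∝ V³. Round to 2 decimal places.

1.82

Speed ratio: V_B/V_A = (z_B/z_A)^α = (133.0/66.0)^0.284 = (2.0152)^0.284 = 1.22018
Power-density ratio: P_B/P_A = (V_B/V_A)³ = (1.22018)³ = 1.81665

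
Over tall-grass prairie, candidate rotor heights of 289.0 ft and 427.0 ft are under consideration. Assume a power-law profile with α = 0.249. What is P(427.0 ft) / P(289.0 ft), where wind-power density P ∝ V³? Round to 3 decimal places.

1.339

Speed ratio: V_B/V_A = (z_B/z_A)^α = (427.0/289.0)^0.249 = (1.4775)^0.249 = 1.10208
Power-density ratio: P_B/P_A = (V_B/V_A)³ = (1.10208)³ = 1.33856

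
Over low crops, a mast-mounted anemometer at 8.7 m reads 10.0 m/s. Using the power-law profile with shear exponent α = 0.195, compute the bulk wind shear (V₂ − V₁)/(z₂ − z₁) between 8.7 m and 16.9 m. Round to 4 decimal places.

0.1686 m/s/m

Power law: V₂ = V₁ · (z₂/z₁)^α = 10.0 × (1.9425)^0.195 = 11.3823 m/s
ΔV/Δz = (11.3823 − 10.0)/(16.9 − 8.7) = 1.3823/8.2000 = 0.16858 m/s/m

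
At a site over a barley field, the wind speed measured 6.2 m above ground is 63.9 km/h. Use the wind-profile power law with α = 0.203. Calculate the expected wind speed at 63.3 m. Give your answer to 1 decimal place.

102.4 km/h

Power-law profile: V₂ = V₁ · (z₂/z₁)^α
V₂ = 63.9 × (63.3/6.2)^0.203 = 63.9 × (10.2097)^0.203
    = 63.9 × 1.6026 = 102.4072 km/h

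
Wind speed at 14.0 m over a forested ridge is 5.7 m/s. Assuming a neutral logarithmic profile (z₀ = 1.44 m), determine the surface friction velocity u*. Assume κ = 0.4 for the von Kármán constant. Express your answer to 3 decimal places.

u* ≈ 1.002 m/s

Log law: V(z) = (u*/κ) · ln(z/z₀) ⇒ u* = κ · V / ln(z/z₀)
u* = 0.4 × 5.7 / ln(14.0/1.44) = 0.4 × 5.7 / 2.2744
   = 2.2800 / 2.2744 = 1.0025 m/s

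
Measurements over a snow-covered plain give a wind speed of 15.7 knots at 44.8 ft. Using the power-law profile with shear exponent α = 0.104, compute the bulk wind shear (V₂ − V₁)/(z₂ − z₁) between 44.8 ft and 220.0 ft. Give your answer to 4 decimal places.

0.0161 knots/ft

Power law: V₂ = V₁ · (z₂/z₁)^α = 15.7 × (4.9107)^0.104 = 18.5259 knots
ΔV/Δz = (18.5259 − 15.7)/(220.0 − 44.8) = 2.8259/175.2000 = 0.01613 knots/ft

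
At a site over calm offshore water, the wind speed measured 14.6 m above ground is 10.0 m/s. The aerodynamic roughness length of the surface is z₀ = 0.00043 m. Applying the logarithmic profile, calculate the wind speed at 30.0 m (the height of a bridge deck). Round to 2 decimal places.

Log law: V(z) ∝ ln(z/z₀), so V₂/V₁ = ln(z₂/z₀) / ln(z₁/z₀).
ln(30.0/0.00043) = 11.1529, ln(14.6/0.00043) = 10.4327
V₂ = 10.0 × 11.1529/10.4327 = 10.0 × 1.0690 = 10.6903 m/s

10.69 m/s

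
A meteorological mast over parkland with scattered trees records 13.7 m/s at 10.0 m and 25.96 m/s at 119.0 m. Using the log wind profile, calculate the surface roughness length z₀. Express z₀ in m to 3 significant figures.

z₀ ≈ 0.628 m

Log law: V(z) ∝ ln(z/z₀). With r = V₁/V₂ = 13.7/25.96 = 0.52773,
r · ln(z₂/z₀) = ln(z₁/z₀) ⇒ ln z₀ = (ln z₁ − r·ln z₂)/(1 − r)
ln z₀ = (2.30259 − 0.52773×4.77912) / 0.47227 = -0.4648
z₀ = exp(-0.4648) = 0.6282 m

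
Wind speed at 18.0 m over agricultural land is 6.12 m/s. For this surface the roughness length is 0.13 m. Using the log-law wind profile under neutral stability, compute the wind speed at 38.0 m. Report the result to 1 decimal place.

Log law: V(z) ∝ ln(z/z₀), so V₂/V₁ = ln(z₂/z₀) / ln(z₁/z₀).
ln(38.0/0.13) = 5.6778, ln(18.0/0.13) = 4.9306
V₂ = 6.12 × 5.6778/4.9306 = 6.12 × 1.1515 = 7.0475 m/s

7.0 m/s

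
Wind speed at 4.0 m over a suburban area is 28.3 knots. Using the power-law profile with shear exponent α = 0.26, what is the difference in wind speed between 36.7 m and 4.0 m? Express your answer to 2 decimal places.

22.06 knots

Power law: V₂ = V₁ · (z₂/z₁)^α = 28.3 × (9.1750)^0.26 = 50.3575 knots
ΔV = 50.3575 − 28.3 = 22.0575 knots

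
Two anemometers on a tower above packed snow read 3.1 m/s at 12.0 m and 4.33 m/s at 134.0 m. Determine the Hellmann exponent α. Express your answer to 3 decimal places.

α ≈ 0.138

Power law: V₂/V₁ = (z₂/z₁)^α ⇒ α = ln(V₂/V₁) / ln(z₂/z₁)
α = ln(4.33/3.1) / ln(134.0/12.0) = ln(1.3968) / ln(11.1667)
  = 0.33417 / 2.41293 = 0.13849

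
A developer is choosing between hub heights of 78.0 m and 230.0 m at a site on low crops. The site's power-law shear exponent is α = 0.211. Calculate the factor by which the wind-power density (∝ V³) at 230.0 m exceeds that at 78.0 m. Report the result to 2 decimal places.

Speed ratio: V_B/V_A = (z_B/z_A)^α = (230.0/78.0)^0.211 = (2.9487)^0.211 = 1.25630
Power-density ratio: P_B/P_A = (V_B/V_A)³ = (1.25630)³ = 1.98280

1.98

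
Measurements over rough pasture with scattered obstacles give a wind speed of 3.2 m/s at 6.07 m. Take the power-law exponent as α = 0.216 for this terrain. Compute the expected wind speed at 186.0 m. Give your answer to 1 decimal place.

Power-law profile: V₂ = V₁ · (z₂/z₁)^α
V₂ = 3.2 × (186.0/6.07)^0.216 = 3.2 × (30.6425)^0.216
    = 3.2 × 2.0943 = 6.7019 m/s

6.7 m/s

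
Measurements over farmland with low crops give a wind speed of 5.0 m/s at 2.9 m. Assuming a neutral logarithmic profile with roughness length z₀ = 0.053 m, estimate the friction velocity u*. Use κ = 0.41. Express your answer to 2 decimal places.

Log law: V(z) = (u*/κ) · ln(z/z₀) ⇒ u* = κ · V / ln(z/z₀)
u* = 0.41 × 5.0 / ln(2.9/0.053) = 0.41 × 5.0 / 4.0022
   = 2.0500 / 4.0022 = 0.5122 m/s

u* ≈ 0.51 m/s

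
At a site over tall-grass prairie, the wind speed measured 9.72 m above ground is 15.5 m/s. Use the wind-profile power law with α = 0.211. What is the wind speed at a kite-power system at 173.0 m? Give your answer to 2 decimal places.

28.46 m/s

Power-law profile: V₂ = V₁ · (z₂/z₁)^α
V₂ = 15.5 × (173.0/9.72)^0.211 = 15.5 × (17.7984)^0.211
    = 15.5 × 1.8358 = 28.4552 m/s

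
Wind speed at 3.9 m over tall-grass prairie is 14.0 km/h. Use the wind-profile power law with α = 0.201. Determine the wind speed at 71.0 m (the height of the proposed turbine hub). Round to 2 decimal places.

25.09 km/h

Power-law profile: V₂ = V₁ · (z₂/z₁)^α
V₂ = 14.0 × (71.0/3.9)^0.201 = 14.0 × (18.2051)^0.201
    = 14.0 × 1.7918 = 25.0857 km/h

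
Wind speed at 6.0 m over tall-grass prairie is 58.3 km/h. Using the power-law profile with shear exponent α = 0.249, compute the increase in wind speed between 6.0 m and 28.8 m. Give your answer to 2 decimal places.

27.86 km/h

Power law: V₂ = V₁ · (z₂/z₁)^α = 58.3 × (4.8000)^0.249 = 86.1584 km/h
ΔV = 86.1584 − 58.3 = 27.8584 km/h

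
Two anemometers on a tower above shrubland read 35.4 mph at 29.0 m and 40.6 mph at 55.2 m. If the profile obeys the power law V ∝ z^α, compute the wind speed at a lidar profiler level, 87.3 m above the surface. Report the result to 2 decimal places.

44.76 mph

First find α: α = ln(V₂/V₁)/ln(z₂/z₁) = ln(40.6/35.4)/ln(55.2/29.0) = 0.13706/0.64367 = 0.2129
Extrapolate from 55.2 m to 87.3 m: V₃ = 40.6 × (87.3/55.2)^0.2129 = 40.6 × 1.1025 = 44.7626 mph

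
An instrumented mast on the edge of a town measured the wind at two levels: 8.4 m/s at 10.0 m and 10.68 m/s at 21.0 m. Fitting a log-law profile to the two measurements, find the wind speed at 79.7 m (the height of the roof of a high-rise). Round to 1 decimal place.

14.8 m/s

Log law: V ∝ ln(z/z₀). From the pair, with r = V₁/V₂ = 0.78652,
ln z₀ = (ln z₁ − r·ln z₂)/(1 − r) = (2.3026 − 0.78652×3.0445)/0.21348 = -0.4309 → z₀ = 0.6499 m
V₃ = V₁ · ln(z₃/z₀)/ln(z₁/z₀) = 8.4 × 4.8091/2.7335 = 14.7787 m/s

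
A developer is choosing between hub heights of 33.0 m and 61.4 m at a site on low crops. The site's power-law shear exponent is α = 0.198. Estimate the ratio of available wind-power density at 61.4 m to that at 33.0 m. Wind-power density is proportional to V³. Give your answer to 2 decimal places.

1.45

Speed ratio: V_B/V_A = (z_B/z_A)^α = (61.4/33.0)^0.198 = (1.8606)^0.198 = 1.13082
Power-density ratio: P_B/P_A = (V_B/V_A)³ = (1.13082)³ = 1.44602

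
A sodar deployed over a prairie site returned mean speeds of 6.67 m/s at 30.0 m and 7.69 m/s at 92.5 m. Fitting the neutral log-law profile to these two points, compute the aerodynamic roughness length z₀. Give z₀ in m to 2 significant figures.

z₀ ≈ 0.019 m

Log law: V(z) ∝ ln(z/z₀). With r = V₁/V₂ = 6.67/7.69 = 0.86736,
r · ln(z₂/z₀) = ln(z₁/z₀) ⇒ ln z₀ = (ln z₁ − r·ln z₂)/(1 − r)
ln z₀ = (3.40120 − 0.86736×4.52721) / 0.13264 = -3.9620
z₀ = exp(-3.9620) = 0.01902 m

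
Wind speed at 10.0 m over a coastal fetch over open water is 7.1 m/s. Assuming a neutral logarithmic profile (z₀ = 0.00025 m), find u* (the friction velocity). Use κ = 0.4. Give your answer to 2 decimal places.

Log law: V(z) = (u*/κ) · ln(z/z₀) ⇒ u* = κ · V / ln(z/z₀)
u* = 0.4 × 7.1 / ln(10.0/0.00025) = 0.4 × 7.1 / 10.5966
   = 2.8400 / 10.5966 = 0.2680 m/s

u* ≈ 0.27 m/s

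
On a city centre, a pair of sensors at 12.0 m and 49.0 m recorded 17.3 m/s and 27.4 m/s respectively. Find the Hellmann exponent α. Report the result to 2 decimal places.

Power law: V₂/V₁ = (z₂/z₁)^α ⇒ α = ln(V₂/V₁) / ln(z₂/z₁)
α = ln(27.4/17.3) / ln(49.0/12.0) = ln(1.5838) / ln(4.0833)
  = 0.45984 / 1.40691 = 0.32684

α ≈ 0.33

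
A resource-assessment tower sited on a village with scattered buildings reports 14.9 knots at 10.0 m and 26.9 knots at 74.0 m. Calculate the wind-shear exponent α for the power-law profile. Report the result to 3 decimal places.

Power law: V₂/V₁ = (z₂/z₁)^α ⇒ α = ln(V₂/V₁) / ln(z₂/z₁)
α = ln(26.9/14.9) / ln(74.0/10.0) = ln(1.8054) / ln(7.4000)
  = 0.59077 / 2.00148 = 0.29516

α ≈ 0.295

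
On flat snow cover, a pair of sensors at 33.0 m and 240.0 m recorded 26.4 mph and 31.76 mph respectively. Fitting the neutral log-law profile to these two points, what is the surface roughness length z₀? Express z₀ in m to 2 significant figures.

Log law: V(z) ∝ ln(z/z₀). With r = V₁/V₂ = 26.4/31.76 = 0.83123,
r · ln(z₂/z₀) = ln(z₁/z₀) ⇒ ln z₀ = (ln z₁ − r·ln z₂)/(1 − r)
ln z₀ = (3.49651 − 0.83123×5.48064) / 0.16877 = -6.2761
z₀ = exp(-6.2761) = 0.001881 m

z₀ ≈ 0.0019 m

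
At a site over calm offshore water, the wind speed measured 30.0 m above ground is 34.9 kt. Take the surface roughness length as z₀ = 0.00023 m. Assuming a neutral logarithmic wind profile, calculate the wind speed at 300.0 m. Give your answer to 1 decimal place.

Log law: V(z) ∝ ln(z/z₀), so V₂/V₁ = ln(z₂/z₀) / ln(z₁/z₀).
ln(300.0/0.00023) = 14.0812, ln(30.0/0.00023) = 11.7786
V₂ = 34.9 × 14.0812/11.7786 = 34.9 × 1.1955 = 41.7225 kt

41.7 kt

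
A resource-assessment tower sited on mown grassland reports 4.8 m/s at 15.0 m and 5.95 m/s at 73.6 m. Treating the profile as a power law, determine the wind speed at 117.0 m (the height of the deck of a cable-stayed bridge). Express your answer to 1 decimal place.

6.3 m/s

First find α: α = ln(V₂/V₁)/ln(z₂/z₁) = ln(5.95/4.8)/ln(73.6/15.0) = 0.21478/1.59059 = 0.1350
Extrapolate from 73.6 m to 117.0 m: V₃ = 5.95 × (117.0/73.6)^0.1350 = 5.95 × 1.0646 = 6.3343 m/s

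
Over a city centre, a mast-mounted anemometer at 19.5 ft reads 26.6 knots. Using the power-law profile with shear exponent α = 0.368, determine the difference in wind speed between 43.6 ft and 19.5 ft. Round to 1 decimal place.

9.2 knots

Power law: V₂ = V₁ · (z₂/z₁)^α = 26.6 × (2.2359)^0.368 = 35.7668 knots
ΔV = 35.7668 − 26.6 = 9.1668 knots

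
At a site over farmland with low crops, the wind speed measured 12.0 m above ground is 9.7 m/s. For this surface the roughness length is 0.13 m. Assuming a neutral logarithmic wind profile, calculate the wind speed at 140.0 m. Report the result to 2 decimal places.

Log law: V(z) ∝ ln(z/z₀), so V₂/V₁ = ln(z₂/z₀) / ln(z₁/z₀).
ln(140.0/0.13) = 6.9819, ln(12.0/0.13) = 4.5251
V₂ = 9.7 × 6.9819/4.5251 = 9.7 × 1.5429 = 14.9662 m/s

14.97 m/s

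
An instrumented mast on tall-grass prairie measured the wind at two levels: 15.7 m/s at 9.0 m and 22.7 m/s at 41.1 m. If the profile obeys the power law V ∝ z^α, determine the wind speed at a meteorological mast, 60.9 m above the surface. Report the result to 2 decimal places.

First find α: α = ln(V₂/V₁)/ln(z₂/z₁) = ln(22.7/15.7)/ln(41.1/9.0) = 0.36870/1.51878 = 0.2428
Extrapolate from 41.1 m to 60.9 m: V₃ = 22.7 × (60.9/41.1)^0.2428 = 22.7 × 1.1002 = 24.9738 m/s

24.97 m/s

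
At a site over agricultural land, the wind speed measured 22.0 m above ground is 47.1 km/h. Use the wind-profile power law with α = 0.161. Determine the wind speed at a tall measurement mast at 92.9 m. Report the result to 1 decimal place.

59.4 km/h

Power-law profile: V₂ = V₁ · (z₂/z₁)^α
V₂ = 47.1 × (92.9/22.0)^0.161 = 47.1 × (4.2227)^0.161
    = 47.1 × 1.2610 = 59.3938 km/h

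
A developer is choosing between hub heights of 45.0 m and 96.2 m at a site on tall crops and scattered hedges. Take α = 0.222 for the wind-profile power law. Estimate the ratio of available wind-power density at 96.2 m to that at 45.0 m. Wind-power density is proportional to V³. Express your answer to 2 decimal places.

1.66

Speed ratio: V_B/V_A = (z_B/z_A)^α = (96.2/45.0)^0.222 = (2.1378)^0.222 = 1.18373
Power-density ratio: P_B/P_A = (V_B/V_A)³ = (1.18373)³ = 1.65865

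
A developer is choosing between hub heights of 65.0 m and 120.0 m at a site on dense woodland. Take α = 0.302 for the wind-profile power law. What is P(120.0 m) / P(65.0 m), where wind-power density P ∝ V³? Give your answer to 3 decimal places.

Speed ratio: V_B/V_A = (z_B/z_A)^α = (120.0/65.0)^0.302 = (1.8462)^0.302 = 1.20341
Power-density ratio: P_B/P_A = (V_B/V_A)³ = (1.20341)³ = 1.74276

1.743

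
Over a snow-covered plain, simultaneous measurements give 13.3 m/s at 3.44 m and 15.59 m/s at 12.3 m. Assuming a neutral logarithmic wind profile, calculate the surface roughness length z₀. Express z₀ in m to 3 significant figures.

Log law: V(z) ∝ ln(z/z₀). With r = V₁/V₂ = 13.3/15.59 = 0.85311,
r · ln(z₂/z₀) = ln(z₁/z₀) ⇒ ln z₀ = (ln z₁ − r·ln z₂)/(1 − r)
ln z₀ = (1.23547 − 0.85311×2.50960) / 0.14689 = -6.1645
z₀ = exp(-6.1645) = 0.002103 m

z₀ ≈ 0.00210 m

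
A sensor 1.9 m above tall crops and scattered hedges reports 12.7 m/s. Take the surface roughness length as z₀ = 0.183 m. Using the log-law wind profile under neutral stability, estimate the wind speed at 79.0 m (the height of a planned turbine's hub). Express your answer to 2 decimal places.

32.93 m/s

Log law: V(z) ∝ ln(z/z₀), so V₂/V₁ = ln(z₂/z₀) / ln(z₁/z₀).
ln(79.0/0.183) = 6.0677, ln(1.9/0.183) = 2.3401
V₂ = 12.7 × 6.0677/2.3401 = 12.7 × 2.5929 = 32.9299 m/s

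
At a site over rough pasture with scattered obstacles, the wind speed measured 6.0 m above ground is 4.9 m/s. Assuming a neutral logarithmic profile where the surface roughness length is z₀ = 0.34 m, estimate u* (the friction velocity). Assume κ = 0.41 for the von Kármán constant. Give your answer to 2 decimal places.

u* ≈ 0.70 m/s

Log law: V(z) = (u*/κ) · ln(z/z₀) ⇒ u* = κ · V / ln(z/z₀)
u* = 0.41 × 4.9 / ln(6.0/0.34) = 0.41 × 4.9 / 2.8706
   = 2.0090 / 2.8706 = 0.6999 m/s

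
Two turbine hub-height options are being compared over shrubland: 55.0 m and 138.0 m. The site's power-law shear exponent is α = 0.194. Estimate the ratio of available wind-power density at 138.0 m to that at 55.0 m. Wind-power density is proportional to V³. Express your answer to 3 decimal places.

Speed ratio: V_B/V_A = (z_B/z_A)^α = (138.0/55.0)^0.194 = (2.5091)^0.194 = 1.19538
Power-density ratio: P_B/P_A = (V_B/V_A)³ = (1.19538)³ = 1.70812

1.708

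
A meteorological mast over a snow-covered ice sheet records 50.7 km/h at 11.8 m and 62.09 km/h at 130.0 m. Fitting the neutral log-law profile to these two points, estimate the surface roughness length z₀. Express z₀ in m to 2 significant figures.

Log law: V(z) ∝ ln(z/z₀). With r = V₁/V₂ = 50.7/62.09 = 0.81656,
r · ln(z₂/z₀) = ln(z₁/z₀) ⇒ ln z₀ = (ln z₁ − r·ln z₂)/(1 − r)
ln z₀ = (2.46810 − 0.81656×4.86753) / 0.18344 = -8.2124
z₀ = exp(-8.2124) = 0.0002713 m

z₀ ≈ 0.00027 m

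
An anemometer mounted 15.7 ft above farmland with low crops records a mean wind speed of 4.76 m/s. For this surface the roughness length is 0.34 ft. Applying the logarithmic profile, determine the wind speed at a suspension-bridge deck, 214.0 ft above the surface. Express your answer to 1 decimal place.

Log law: V(z) ∝ ln(z/z₀), so V₂/V₁ = ln(z₂/z₀) / ln(z₁/z₀).
ln(214.0/0.34) = 6.4448, ln(15.7/0.34) = 3.8325
V₂ = 4.76 × 6.4448/3.8325 = 4.76 × 1.6816 = 8.0045 m/s

8.0 m/s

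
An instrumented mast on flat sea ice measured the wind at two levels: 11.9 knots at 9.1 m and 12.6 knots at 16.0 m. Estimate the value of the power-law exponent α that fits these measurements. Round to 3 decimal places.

α ≈ 0.101

Power law: V₂/V₁ = (z₂/z₁)^α ⇒ α = ln(V₂/V₁) / ln(z₂/z₁)
α = ln(12.6/11.9) / ln(16.0/9.1) = ln(1.0588) / ln(1.7582)
  = 0.05716 / 0.56431 = 0.10129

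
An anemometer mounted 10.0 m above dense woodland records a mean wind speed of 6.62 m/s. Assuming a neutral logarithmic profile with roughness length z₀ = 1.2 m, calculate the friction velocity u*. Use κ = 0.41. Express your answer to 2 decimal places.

u* ≈ 1.28 m/s

Log law: V(z) = (u*/κ) · ln(z/z₀) ⇒ u* = κ · V / ln(z/z₀)
u* = 0.41 × 6.62 / ln(10.0/1.2) = 0.41 × 6.62 / 2.1203
   = 2.7142 / 2.1203 = 1.2801 m/s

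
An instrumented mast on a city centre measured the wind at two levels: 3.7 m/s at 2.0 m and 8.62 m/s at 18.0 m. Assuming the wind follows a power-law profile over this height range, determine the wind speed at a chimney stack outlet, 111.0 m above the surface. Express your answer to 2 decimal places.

First find α: α = ln(V₂/V₁)/ln(z₂/z₁) = ln(8.62/3.7)/ln(18.0/2.0) = 0.84575/2.19722 = 0.3849
Extrapolate from 18.0 m to 111.0 m: V₃ = 8.62 × (111.0/18.0)^0.3849 = 8.62 × 2.0142 = 17.3625 m/s

17.36 m/s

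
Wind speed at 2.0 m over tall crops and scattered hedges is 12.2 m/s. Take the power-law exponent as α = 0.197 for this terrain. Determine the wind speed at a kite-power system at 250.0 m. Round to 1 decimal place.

Power-law profile: V₂ = V₁ · (z₂/z₁)^α
V₂ = 12.2 × (250.0/2.0)^0.197 = 12.2 × (125.0000)^0.197
    = 12.2 × 2.5888 = 31.5828 m/s

31.6 m/s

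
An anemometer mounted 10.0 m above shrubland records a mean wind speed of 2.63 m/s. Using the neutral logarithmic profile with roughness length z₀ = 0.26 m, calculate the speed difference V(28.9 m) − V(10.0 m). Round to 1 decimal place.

0.8 m/s

Log law: V₂ = V₁ · ln(z₂/z₀)/ln(z₁/z₀) = 2.63 × 4.7109/3.6497 = 3.3948 m/s
ΔV = 3.3948 − 2.63 = 0.7648 m/s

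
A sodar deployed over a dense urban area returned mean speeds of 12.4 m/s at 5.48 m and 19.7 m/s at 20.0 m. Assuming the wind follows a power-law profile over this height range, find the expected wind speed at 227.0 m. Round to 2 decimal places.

First find α: α = ln(V₂/V₁)/ln(z₂/z₁) = ln(19.7/12.4)/ln(20.0/5.48) = 0.46292/1.29463 = 0.3576
Extrapolate from 20.0 m to 227.0 m: V₃ = 19.7 × (227.0/20.0)^0.3576 = 19.7 × 2.3836 = 46.9573 m/s

46.96 m/s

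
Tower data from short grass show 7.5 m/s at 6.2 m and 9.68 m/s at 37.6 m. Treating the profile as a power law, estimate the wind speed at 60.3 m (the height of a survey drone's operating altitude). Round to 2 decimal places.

10.35 m/s

First find α: α = ln(V₂/V₁)/ln(z₂/z₁) = ln(9.68/7.5)/ln(37.6/6.2) = 0.25516/1.80245 = 0.1416
Extrapolate from 37.6 m to 60.3 m: V₃ = 9.68 × (60.3/37.6)^0.1416 = 9.68 × 1.0691 = 10.3494 m/s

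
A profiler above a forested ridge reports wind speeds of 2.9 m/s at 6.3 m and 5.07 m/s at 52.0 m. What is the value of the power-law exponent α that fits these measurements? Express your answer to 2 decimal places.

Power law: V₂/V₁ = (z₂/z₁)^α ⇒ α = ln(V₂/V₁) / ln(z₂/z₁)
α = ln(5.07/2.9) / ln(52.0/6.3) = ln(1.7483) / ln(8.2540)
  = 0.55863 / 2.11069 = 0.26467

α ≈ 0.26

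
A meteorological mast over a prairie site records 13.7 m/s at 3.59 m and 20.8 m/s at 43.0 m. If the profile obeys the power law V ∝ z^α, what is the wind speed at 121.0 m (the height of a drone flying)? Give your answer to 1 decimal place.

First find α: α = ln(V₂/V₁)/ln(z₂/z₁) = ln(20.8/13.7)/ln(43.0/3.59) = 0.41756/2.48305 = 0.1682
Extrapolate from 43.0 m to 121.0 m: V₃ = 20.8 × (121.0/43.0)^0.1682 = 20.8 × 1.1900 = 24.7527 m/s

24.8 m/s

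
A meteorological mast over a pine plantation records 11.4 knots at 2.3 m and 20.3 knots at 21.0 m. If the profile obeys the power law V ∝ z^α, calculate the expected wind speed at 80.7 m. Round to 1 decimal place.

28.8 knots

First find α: α = ln(V₂/V₁)/ln(z₂/z₁) = ln(20.3/11.4)/ln(21.0/2.3) = 0.57701/2.21161 = 0.2609
Extrapolate from 21.0 m to 80.7 m: V₃ = 20.3 × (80.7/21.0)^0.2609 = 20.3 × 1.4208 = 28.8424 knots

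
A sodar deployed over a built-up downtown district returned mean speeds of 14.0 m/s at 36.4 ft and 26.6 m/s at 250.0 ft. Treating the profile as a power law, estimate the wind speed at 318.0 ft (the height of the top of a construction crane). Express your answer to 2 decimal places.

First find α: α = ln(V₂/V₁)/ln(z₂/z₁) = ln(26.6/14.0)/ln(250.0/36.4) = 0.64185/1.92689 = 0.3331
Extrapolate from 250.0 ft to 318.0 ft: V₃ = 26.6 × (318.0/250.0)^0.3331 = 26.6 × 1.0834 = 28.8195 m/s

28.82 m/s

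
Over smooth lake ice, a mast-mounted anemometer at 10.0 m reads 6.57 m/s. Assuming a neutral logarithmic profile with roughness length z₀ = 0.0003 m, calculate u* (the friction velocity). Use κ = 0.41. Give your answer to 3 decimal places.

u* ≈ 0.259 m/s

Log law: V(z) = (u*/κ) · ln(z/z₀) ⇒ u* = κ · V / ln(z/z₀)
u* = 0.41 × 6.57 / ln(10.0/0.0003) = 0.41 × 6.57 / 10.4143
   = 2.6937 / 10.4143 = 0.2587 m/s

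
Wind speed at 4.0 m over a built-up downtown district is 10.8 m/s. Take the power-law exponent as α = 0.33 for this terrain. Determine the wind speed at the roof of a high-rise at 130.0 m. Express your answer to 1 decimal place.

34.1 m/s

Power-law profile: V₂ = V₁ · (z₂/z₁)^α
V₂ = 10.8 × (130.0/4.0)^0.33 = 10.8 × (32.5000)^0.33
    = 10.8 × 3.1544 = 34.0679 m/s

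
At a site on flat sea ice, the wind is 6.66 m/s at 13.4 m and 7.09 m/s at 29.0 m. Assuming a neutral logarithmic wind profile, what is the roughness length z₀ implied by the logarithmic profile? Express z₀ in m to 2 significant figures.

Log law: V(z) ∝ ln(z/z₀). With r = V₁/V₂ = 6.66/7.09 = 0.93935,
r · ln(z₂/z₀) = ln(z₁/z₀) ⇒ ln z₀ = (ln z₁ − r·ln z₂)/(1 − r)
ln z₀ = (2.59525 − 0.93935×3.36730) / 0.06065 = -9.3624
z₀ = exp(-9.3624) = 0.00008589 m

z₀ ≈ 0.000086 m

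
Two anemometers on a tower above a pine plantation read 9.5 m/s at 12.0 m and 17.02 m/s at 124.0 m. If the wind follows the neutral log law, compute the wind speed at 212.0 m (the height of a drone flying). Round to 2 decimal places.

18.75 m/s

Log law: V ∝ ln(z/z₀). From the pair, with r = V₁/V₂ = 0.55817,
ln z₀ = (ln z₁ − r·ln z₂)/(1 − r) = (2.4849 − 0.55817×4.8203)/0.44183 = -0.4654 → z₀ = 0.6279 m
V₃ = V₁ · ln(z₃/z₀)/ln(z₁/z₀) = 9.5 × 5.8220/2.9503 = 18.7469 m/s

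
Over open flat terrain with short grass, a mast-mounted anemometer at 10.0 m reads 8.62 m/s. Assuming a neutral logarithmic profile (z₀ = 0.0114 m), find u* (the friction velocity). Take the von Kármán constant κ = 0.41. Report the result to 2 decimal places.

Log law: V(z) = (u*/κ) · ln(z/z₀) ⇒ u* = κ · V / ln(z/z₀)
u* = 0.41 × 8.62 / ln(10.0/0.0114) = 0.41 × 8.62 / 6.7767
   = 3.5342 / 6.7767 = 0.5215 m/s

u* ≈ 0.52 m/s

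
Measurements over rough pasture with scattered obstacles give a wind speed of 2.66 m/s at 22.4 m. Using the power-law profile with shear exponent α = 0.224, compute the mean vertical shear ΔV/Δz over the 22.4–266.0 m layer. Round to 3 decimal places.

Power law: V₂ = V₁ · (z₂/z₁)^α = 2.66 × (11.8750)^0.224 = 4.6302 m/s
ΔV/Δz = (4.6302 − 2.66)/(266.0 − 22.4) = 1.9702/243.6000 = 0.00809 m/s/m

0.008 m/s/m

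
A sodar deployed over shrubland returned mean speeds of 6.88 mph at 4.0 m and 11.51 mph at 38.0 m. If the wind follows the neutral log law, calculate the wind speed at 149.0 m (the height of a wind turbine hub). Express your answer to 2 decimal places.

14.32 mph

Log law: V ∝ ln(z/z₀). From the pair, with r = V₁/V₂ = 0.59774,
ln z₀ = (ln z₁ − r·ln z₂)/(1 − r) = (1.3863 − 0.59774×3.6376)/0.40226 = -1.9590 → z₀ = 0.1410 m
V₃ = V₁ · ln(z₃/z₀)/ln(z₁/z₀) = 6.88 × 6.9630/3.3453 = 14.3201 mph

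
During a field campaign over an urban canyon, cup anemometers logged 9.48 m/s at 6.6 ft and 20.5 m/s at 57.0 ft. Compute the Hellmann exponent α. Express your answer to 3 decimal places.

α ≈ 0.358

Power law: V₂/V₁ = (z₂/z₁)^α ⇒ α = ln(V₂/V₁) / ln(z₂/z₁)
α = ln(20.5/9.48) / ln(57.0/6.6) = ln(2.1624) / ln(8.6364)
  = 0.77124 / 2.15598 = 0.35772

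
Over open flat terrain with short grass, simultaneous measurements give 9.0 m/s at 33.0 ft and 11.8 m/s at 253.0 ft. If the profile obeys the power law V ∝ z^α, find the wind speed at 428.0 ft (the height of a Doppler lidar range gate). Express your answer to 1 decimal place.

First find α: α = ln(V₂/V₁)/ln(z₂/z₁) = ln(11.8/9.0)/ln(253.0/33.0) = 0.27087/2.03688 = 0.1330
Extrapolate from 253.0 ft to 428.0 ft: V₃ = 11.8 × (428.0/253.0)^0.1330 = 11.8 × 1.0724 = 12.6545 m/s

12.7 m/s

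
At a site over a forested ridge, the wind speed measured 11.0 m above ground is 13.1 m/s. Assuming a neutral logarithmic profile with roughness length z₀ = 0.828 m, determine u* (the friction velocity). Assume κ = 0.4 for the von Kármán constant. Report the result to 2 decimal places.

u* ≈ 2.03 m/s

Log law: V(z) = (u*/κ) · ln(z/z₀) ⇒ u* = κ · V / ln(z/z₀)
u* = 0.4 × 13.1 / ln(11.0/0.828) = 0.4 × 13.1 / 2.5866
   = 5.2400 / 2.5866 = 2.0258 m/s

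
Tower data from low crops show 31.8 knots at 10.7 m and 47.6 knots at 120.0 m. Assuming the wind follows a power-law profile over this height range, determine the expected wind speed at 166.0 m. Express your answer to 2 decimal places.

50.25 knots

First find α: α = ln(V₂/V₁)/ln(z₂/z₁) = ln(47.6/31.8)/ln(120.0/10.7) = 0.40337/2.41725 = 0.1669
Extrapolate from 120.0 m to 166.0 m: V₃ = 47.6 × (166.0/120.0)^0.1669 = 47.6 × 1.0556 = 50.2485 knots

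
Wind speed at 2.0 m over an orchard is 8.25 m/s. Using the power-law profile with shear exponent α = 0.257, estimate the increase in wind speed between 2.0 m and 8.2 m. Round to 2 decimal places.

Power law: V₂ = V₁ · (z₂/z₁)^α = 8.25 × (4.1000)^0.257 = 11.8560 m/s
ΔV = 11.8560 − 8.25 = 3.6060 m/s

3.61 m/s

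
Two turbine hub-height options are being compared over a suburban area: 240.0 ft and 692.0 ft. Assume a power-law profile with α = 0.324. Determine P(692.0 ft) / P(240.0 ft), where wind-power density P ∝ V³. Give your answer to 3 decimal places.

Speed ratio: V_B/V_A = (z_B/z_A)^α = (692.0/240.0)^0.324 = (2.8833)^0.324 = 1.40931
Power-density ratio: P_B/P_A = (V_B/V_A)³ = (1.40931)³ = 2.79910

2.799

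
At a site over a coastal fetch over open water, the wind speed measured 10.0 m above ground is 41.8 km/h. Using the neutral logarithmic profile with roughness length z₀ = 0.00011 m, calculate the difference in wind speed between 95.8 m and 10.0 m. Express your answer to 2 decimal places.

8.27 km/h

Log law: V₂ = V₁ · ln(z₂/z₀)/ln(z₁/z₀) = 41.8 × 13.6773/11.4176 = 50.0727 km/h
ΔV = 50.0727 − 41.8 = 8.2727 km/h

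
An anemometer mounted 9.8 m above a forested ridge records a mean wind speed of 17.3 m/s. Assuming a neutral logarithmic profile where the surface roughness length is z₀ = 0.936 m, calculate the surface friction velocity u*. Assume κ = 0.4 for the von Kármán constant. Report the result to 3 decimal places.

Log law: V(z) = (u*/κ) · ln(z/z₀) ⇒ u* = κ · V / ln(z/z₀)
u* = 0.4 × 17.3 / ln(9.8/0.936) = 0.4 × 17.3 / 2.3485
   = 6.9200 / 2.3485 = 2.9465 m/s

u* ≈ 2.947 m/s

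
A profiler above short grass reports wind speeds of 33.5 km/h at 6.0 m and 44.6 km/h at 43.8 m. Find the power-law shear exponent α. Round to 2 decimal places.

Power law: V₂/V₁ = (z₂/z₁)^α ⇒ α = ln(V₂/V₁) / ln(z₂/z₁)
α = ln(44.6/33.5) / ln(43.8/6.0) = ln(1.3313) / ln(7.3000)
  = 0.28619 / 1.98787 = 0.14397

α ≈ 0.14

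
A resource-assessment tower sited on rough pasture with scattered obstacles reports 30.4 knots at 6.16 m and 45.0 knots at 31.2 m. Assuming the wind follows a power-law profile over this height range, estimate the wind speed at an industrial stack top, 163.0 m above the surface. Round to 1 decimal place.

First find α: α = ln(V₂/V₁)/ln(z₂/z₁) = ln(45.0/30.4)/ln(31.2/6.16) = 0.39222/1.62234 = 0.2418
Extrapolate from 31.2 m to 163.0 m: V₃ = 45.0 × (163.0/31.2)^0.2418 = 45.0 × 1.4914 = 67.1128 knots

67.1 knots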